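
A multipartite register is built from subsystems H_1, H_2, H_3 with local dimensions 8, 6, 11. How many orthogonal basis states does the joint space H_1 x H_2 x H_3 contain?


dim(H_1 x H_2 x H_3) = 8 * 6 * 11
= 48 * 11
= 528

528


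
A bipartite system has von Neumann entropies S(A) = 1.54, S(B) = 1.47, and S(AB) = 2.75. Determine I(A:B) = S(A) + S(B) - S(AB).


I(A:B) = S(A) + S(B) - S(AB)
= 1.54 + 1.47 - 2.75
= 0.2600

0.2600


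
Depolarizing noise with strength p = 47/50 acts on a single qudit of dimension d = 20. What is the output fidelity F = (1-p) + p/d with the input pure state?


F = (1-p) + p/d
= (1 - 0.9400) + 0.9400/20
= 0.0600 + 0.0470
= 0.1070

0.1070


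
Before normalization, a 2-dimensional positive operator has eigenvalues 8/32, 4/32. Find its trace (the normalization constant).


tr(M) = sum of eigenvalues
= 8/32 + 4/32
= 12/32
= 0.3750

0.3750


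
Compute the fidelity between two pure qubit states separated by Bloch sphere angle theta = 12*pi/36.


For states separated by angle theta on Bloch sphere:
F = cos^2(theta/2)
theta = 12*pi/36 = 1.0472
theta/2 = 0.5236
cos(theta/2) = 0.8660
F = 0.7500

0.7500


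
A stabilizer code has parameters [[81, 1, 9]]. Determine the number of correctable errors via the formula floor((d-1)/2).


Code parameters: [[81, 1, 9]], distance d = 9.
Number of correctable errors = floor((d-1)/2)
= floor((9 - 1)/2)
= floor(8/2)
= 4

4


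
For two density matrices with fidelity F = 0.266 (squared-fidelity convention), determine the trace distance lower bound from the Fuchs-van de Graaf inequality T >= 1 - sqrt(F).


Fuchs-van de Graaf (squared-fidelity convention): 1 - sqrt(F) <= T <= sqrt(1 - F).
Lower bound: T >= 1 - sqrt(F)
sqrt(F) = sqrt(0.266) = 0.5158
T >= 1 - 0.5158
T >= 0.4842

0.4842


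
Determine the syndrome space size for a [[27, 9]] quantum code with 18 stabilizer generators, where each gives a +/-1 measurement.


Each stabilizer generator gives a binary (+1 or -1) measurement outcome.
With 18 independent generators:
Total syndromes = 2^18
= 262144

262144


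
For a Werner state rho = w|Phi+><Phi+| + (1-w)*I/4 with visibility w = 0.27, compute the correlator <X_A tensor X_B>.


|Phi+> = (|00> + |11>)/sqrt(2)
For the pure Bell state, <X_A X_B> = +1 (Bell-state Pauli correlator).
The maximally-mixed part I/4 has tr(I/4 * P tensor P) = 0 for any traceless Pauli P.
So <X_A X_B>_rho = w * (+1) + (1 - w) * 0
= 0.27 * (+1)
= 0.2700

0.2700


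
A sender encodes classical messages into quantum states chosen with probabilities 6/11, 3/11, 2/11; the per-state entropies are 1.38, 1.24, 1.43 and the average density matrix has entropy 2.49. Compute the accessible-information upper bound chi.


chi = S(rho) - sum_i p_i * S(rho_i)
Weighted entropy = 6/11 * 1.38 + 3/11 * 1.24 + 2/11 * 1.43
= 1.3509
chi = 2.49 - 1.3509
= 1.1391

1.1391


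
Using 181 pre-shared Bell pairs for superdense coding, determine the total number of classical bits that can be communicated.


Superdense coding allows 2 classical bits per shared entangled pair.
181 pair(s) -> 2 * 181 = 362 classical bits

362


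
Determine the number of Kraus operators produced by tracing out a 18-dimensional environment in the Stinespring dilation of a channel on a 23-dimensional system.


Tracing out the environment in an orthonormal basis {|i>_E} gives Kraus operators K_i = <i|_E U |0>_E.
Number of Kraus operators = dim(H_env) = d_env
= 18

18


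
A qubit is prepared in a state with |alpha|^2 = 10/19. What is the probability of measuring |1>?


|alpha|^2 = 10/19 = 0.5263
|beta|^2 = 1 - 10/19 = 9/19 = 0.4737
P(|1>) = |beta|^2 = 0.4737

0.4737


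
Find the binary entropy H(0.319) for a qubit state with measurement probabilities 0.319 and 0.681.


S = -p*log2(p) - (1-p)*log2(1-p)
p = 0.3190, 1-p = 0.6810
= -0.3190 * log2(0.3190) - 0.6810 * log2(0.6810)
= -(-0.5258) - (-0.3775)
= 0.9033

0.9033


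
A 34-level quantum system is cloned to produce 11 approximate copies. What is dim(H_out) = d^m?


Output space = H^(tensor 11) where dim(H) = 34
dim = 34^11
= 1156 (after 2 factors)
= 39304 (after 3 factors)
= 1336336 (after 4 factors)
= 45435424 (after 5 factors)
= 1544804416 (after 6 factors)
= 52523350144 (after 7 factors)
= 1785793904896 (after 8 factors)
= 60716992766464 (after 9 factors)
= 2064377754059776 (after 10 factors)
= 70188843638032384 (after 11 factors)
= 70188843638032384

70188843638032384


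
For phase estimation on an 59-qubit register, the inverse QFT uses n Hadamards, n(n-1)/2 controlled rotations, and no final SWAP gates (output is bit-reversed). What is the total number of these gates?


Hadamard gates: 59
Controlled rotations: n*(n-1)/2 = 59*58/2 = 1711
SWAP gates: 0 (omitted)
Total = 59 + 1711
= 1770

1770


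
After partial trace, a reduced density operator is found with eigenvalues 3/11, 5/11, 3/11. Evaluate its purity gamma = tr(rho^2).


tr(rho^2) = sum of eigenvalues squared
= (3/11)^2 + (5/11)^2 + (3/11)^2
= (9 + 25 + 9) / 121
= 43/121
= 0.3554

0.3554


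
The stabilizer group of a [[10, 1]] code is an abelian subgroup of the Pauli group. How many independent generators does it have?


For an [[n,k]] stabilizer code:
Number of stabilizer generators = n - k
= 10 - 1
= 9

9


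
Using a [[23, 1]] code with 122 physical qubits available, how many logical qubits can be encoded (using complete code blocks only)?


Each code block uses 23 physical qubits for 1 logical qubit(s).
Number of complete blocks = floor(122 / 23) = 5
Logical qubits = 5 * 1
= 5

5


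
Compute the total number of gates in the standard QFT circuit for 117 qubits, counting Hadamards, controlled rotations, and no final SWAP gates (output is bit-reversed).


Hadamard gates: 117
Controlled rotations: n*(n-1)/2 = 117*116/2 = 6786
SWAP gates: 0 (omitted)
Total = 117 + 6786
= 6903

6903


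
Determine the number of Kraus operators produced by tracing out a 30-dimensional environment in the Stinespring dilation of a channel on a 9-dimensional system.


Tracing out the environment in an orthonormal basis {|i>_E} gives Kraus operators K_i = <i|_E U |0>_E.
Number of Kraus operators = dim(H_env) = d_env
= 30

30


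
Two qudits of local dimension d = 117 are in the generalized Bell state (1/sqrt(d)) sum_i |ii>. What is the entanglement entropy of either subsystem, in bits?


For a maximally entangled state in d x d:
S = log2(d) = log2(117)
= 6.8704

6.8704


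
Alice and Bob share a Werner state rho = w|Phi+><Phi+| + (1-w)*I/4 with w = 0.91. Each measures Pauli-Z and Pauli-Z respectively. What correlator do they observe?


|Phi+> = (|00> + |11>)/sqrt(2)
For the pure Bell state, <Z_A Z_B> = +1 (Bell-state Pauli correlator).
The maximally-mixed part I/4 has tr(I/4 * P tensor P) = 0 for any traceless Pauli P.
So <Z_A Z_B>_rho = w * (+1) + (1 - w) * 0
= 0.91 * (+1)
= 0.9100

0.9100


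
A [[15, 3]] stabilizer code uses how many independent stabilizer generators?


For an [[n,k]] stabilizer code:
Number of stabilizer generators = n - k
= 15 - 3
= 12

12


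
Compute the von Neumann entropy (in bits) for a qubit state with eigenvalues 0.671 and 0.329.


S = -p*log2(p) - (1-p)*log2(1-p)
p = 0.6710, 1-p = 0.3290
= -0.6710 * log2(0.6710) - 0.3290 * log2(0.3290)
= -(-0.3862) - (-0.5277)
= 0.9139

0.9139


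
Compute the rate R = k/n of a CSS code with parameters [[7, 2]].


Code rate R = k/n
= 2/7
= 0.2857

0.2857


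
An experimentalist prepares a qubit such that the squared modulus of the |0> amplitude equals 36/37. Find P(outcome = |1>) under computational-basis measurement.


|alpha|^2 = 36/37 = 0.9730
|beta|^2 = 1 - 36/37 = 1/37 = 0.0270
P(|1>) = |beta|^2 = 0.0270

0.0270


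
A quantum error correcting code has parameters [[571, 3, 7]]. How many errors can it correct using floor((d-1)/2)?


Code parameters: [[571, 3, 7]], distance d = 7.
Number of correctable errors = floor((d-1)/2)
= floor((7 - 1)/2)
= floor(6/2)
= 3

3


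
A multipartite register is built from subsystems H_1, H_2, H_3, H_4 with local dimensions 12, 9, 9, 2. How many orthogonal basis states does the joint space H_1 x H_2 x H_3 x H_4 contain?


dim(H_1 x H_2 x H_3 x H_4) = 12 * 9 * 9 * 2
= 108 * 9 * 2
= 972 * 2
= 1944

1944


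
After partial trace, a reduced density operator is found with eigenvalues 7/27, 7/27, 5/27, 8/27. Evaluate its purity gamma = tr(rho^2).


tr(rho^2) = sum of eigenvalues squared
= (7/27)^2 + (7/27)^2 + (5/27)^2 + (8/27)^2
= (49 + 49 + 25 + 64) / 729
= 187/729
= 0.2565

0.2565


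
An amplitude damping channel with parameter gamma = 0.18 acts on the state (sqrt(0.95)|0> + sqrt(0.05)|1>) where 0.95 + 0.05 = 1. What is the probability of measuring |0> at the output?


For amplitude damping with parameter gamma on state sqrt(a)|0> + sqrt(b)|1>:
alpha^2 = 0.95, beta^2 = 0.05
P(|0>) = alpha^2 + gamma * beta^2
= 0.95 + 0.18 * 0.05
= 0.95 + 0.0090
= 0.9590

0.9590


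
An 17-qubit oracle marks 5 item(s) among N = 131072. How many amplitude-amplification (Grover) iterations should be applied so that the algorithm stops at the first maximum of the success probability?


After j Grover iterations the success probability is P(j) = sin^2((2j+1)*theta), where sin(theta) = sqrt(k/N).
N = 2^17 = 131072, k = 5
sin(theta) = sqrt(k/N) = 0.006176323555
theta = arcsin(sqrt(k/N)) = 0.006176362824 rad
P(j) reaches its first maximum when (2j+1)*theta is as close as possible to pi/2, i.e. j = round(pi/(4*theta) - 1/2).
pi/(4*theta) - 1/2 = 126.6619
(For comparison, the common estimate pi/4 * sqrt(N/k) = 127.1627; the exact maximiser is used here.)
Optimal iterations = 127

127


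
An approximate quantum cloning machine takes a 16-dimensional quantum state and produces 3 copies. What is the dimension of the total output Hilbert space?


Output space = H^(tensor 3) where dim(H) = 16
dim = 16^3
= 256 (after 2 factors)
= 4096 (after 3 factors)
= 4096

4096


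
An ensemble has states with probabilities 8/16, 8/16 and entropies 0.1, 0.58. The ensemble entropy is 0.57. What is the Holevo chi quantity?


chi = S(rho) - sum_i p_i * S(rho_i)
Weighted entropy = 8/16 * 0.1 + 8/16 * 0.58
= 0.3400
chi = 0.57 - 0.3400
= 0.2300

0.2300


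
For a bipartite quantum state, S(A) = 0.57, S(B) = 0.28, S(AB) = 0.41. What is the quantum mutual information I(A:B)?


I(A:B) = S(A) + S(B) - S(AB)
= 0.57 + 0.28 - 0.41
= 0.4400

0.4400


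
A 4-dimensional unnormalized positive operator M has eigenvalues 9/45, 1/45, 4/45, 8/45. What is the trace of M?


tr(M) = sum of eigenvalues
= 9/45 + 1/45 + 4/45 + 8/45
= 22/45
= 0.4889

0.4889


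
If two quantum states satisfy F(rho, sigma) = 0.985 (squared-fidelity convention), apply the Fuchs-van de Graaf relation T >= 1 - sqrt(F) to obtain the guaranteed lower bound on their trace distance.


Fuchs-van de Graaf (squared-fidelity convention): 1 - sqrt(F) <= T <= sqrt(1 - F).
Lower bound: T >= 1 - sqrt(F)
sqrt(F) = sqrt(0.985) = 0.9925
T >= 1 - 0.9925
T >= 0.0075

0.0075


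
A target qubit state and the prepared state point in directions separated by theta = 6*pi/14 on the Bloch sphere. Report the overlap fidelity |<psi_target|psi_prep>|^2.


For states separated by angle theta on Bloch sphere:
F = cos^2(theta/2)
theta = 6*pi/14 = 1.3464
theta/2 = 0.6732
cos(theta/2) = 0.7818
F = 0.6113

0.6113


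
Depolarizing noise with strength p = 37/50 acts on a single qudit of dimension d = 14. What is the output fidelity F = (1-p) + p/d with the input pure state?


F = (1-p) + p/d
= (1 - 0.7400) + 0.7400/14
= 0.2600 + 0.0529
= 0.3129

0.3129


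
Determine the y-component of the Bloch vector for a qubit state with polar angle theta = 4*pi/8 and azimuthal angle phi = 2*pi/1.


theta = 1.5708, phi = 6.2832
r_y = sin(theta)*sin(phi) = 1.0000 * 0.0000
r_y = 0.0000

0.0000


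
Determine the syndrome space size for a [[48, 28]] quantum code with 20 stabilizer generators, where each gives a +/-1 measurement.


Each stabilizer generator gives a binary (+1 or -1) measurement outcome.
With 20 independent generators:
Total syndromes = 2^20
= 1048576

1048576


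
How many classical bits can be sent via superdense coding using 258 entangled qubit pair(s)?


Superdense coding allows 2 classical bits per shared entangled pair.
258 pair(s) -> 2 * 258 = 516 classical bits

516


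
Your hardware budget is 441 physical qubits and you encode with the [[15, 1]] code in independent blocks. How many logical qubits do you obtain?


Each code block uses 15 physical qubits for 1 logical qubit(s).
Number of complete blocks = floor(441 / 15) = 29
Logical qubits = 29 * 1
= 29

29


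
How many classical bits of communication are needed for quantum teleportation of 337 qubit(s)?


Quantum teleportation requires 2 classical bits per qubit teleported.
337 qubit(s) -> 2 * 337 = 674 classical bits

674


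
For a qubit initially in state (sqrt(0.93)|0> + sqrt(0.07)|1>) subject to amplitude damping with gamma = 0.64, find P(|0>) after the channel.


For amplitude damping with parameter gamma on state sqrt(a)|0> + sqrt(b)|1>:
alpha^2 = 0.93, beta^2 = 0.07
P(|0>) = alpha^2 + gamma * beta^2
= 0.93 + 0.64 * 0.07
= 0.93 + 0.0448
= 0.9748

0.9748


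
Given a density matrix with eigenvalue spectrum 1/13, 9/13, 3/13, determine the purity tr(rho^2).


tr(rho^2) = sum of eigenvalues squared
= (1/13)^2 + (9/13)^2 + (3/13)^2
= (1 + 81 + 9) / 169
= 91/169
= 0.5385

0.5385


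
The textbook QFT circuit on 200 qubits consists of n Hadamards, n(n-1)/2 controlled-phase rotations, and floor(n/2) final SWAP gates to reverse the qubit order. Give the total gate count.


Hadamard gates: 200
Controlled rotations: n*(n-1)/2 = 200*199/2 = 19900
SWAP gates: floor(n/2) = floor(200/2) = 100
Total = 200 + 19900 + 100
= 20200

20200


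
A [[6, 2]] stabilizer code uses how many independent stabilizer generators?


For an [[n,k]] stabilizer code:
Number of stabilizer generators = n - k
= 6 - 2
= 4

4


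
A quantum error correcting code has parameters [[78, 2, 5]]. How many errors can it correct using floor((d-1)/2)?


Code parameters: [[78, 2, 5]], distance d = 5.
Number of correctable errors = floor((d-1)/2)
= floor((5 - 1)/2)
= floor(4/2)
= 2

2


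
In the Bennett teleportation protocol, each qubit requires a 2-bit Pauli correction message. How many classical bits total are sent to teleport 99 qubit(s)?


Quantum teleportation requires 2 classical bits per qubit teleported.
99 qubit(s) -> 2 * 99 = 198 classical bits

198


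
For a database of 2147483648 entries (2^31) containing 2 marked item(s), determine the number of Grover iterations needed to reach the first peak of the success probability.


After j Grover iterations the success probability is P(j) = sin^2((2j+1)*theta), where sin(theta) = sqrt(k/N).
N = 2^31 = 2147483648, k = 2
sin(theta) = sqrt(k/N) = 3.051757812e-05
theta = arcsin(sqrt(k/N)) = 3.051757813e-05 rad
P(j) reaches its first maximum when (2j+1)*theta is as close as possible to pi/2, i.e. j = round(pi/(4*theta) - 1/2).
pi/(4*theta) - 1/2 = 25735.4270
(For comparison, the common estimate pi/4 * sqrt(N/k) = 25735.9270; the exact maximiser is used here.)
Optimal iterations = 25735

25735


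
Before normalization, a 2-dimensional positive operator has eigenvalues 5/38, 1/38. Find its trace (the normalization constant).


tr(M) = sum of eigenvalues
= 5/38 + 1/38
= 6/38
= 0.1579

0.1579


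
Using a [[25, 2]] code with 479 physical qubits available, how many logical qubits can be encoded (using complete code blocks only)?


Each code block uses 25 physical qubits for 2 logical qubit(s).
Number of complete blocks = floor(479 / 25) = 19
Logical qubits = 19 * 2
= 38

38


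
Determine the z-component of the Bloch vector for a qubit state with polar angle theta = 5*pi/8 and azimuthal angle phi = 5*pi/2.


theta = 1.9635, phi = 7.8540
r_z = cos(theta) = -0.3827

-0.3827


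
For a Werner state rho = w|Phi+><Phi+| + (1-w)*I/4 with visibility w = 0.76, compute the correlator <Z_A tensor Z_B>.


|Phi+> = (|00> + |11>)/sqrt(2)
For the pure Bell state, <Z_A Z_B> = +1 (Bell-state Pauli correlator).
The maximally-mixed part I/4 has tr(I/4 * P tensor P) = 0 for any traceless Pauli P.
So <Z_A Z_B>_rho = w * (+1) + (1 - w) * 0
= 0.76 * (+1)
= 0.7600

0.7600


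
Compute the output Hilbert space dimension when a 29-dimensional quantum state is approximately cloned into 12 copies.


Output space = H^(tensor 12) where dim(H) = 29
dim = 29^12
= 841 (after 2 factors)
= 24389 (after 3 factors)
= 707281 (after 4 factors)
= 20511149 (after 5 factors)
= 594823321 (after 6 factors)
= 17249876309 (after 7 factors)
= 500246412961 (after 8 factors)
= 14507145975869 (after 9 factors)
= 420707233300201 (after 10 factors)
= 12200509765705829 (after 11 factors)
= 353814783205469041 (after 12 factors)
= 353814783205469041

353814783205469041


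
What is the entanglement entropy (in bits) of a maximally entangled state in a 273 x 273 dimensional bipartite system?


For a maximally entangled state in d x d:
S = log2(d) = log2(273)
= 8.0928

8.0928


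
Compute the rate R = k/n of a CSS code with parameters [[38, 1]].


Code rate R = k/n
= 1/38
= 0.0263

0.0263


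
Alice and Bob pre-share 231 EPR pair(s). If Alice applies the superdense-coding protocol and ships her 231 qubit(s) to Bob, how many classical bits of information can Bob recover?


Superdense coding allows 2 classical bits per shared entangled pair.
231 pair(s) -> 2 * 231 = 462 classical bits

462


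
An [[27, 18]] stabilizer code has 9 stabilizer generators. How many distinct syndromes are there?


Each stabilizer generator gives a binary (+1 or -1) measurement outcome.
With 9 independent generators:
Total syndromes = 2^9
= 512

512


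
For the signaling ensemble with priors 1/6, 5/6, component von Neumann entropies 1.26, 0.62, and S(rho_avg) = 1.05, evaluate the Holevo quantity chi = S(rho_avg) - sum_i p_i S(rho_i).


chi = S(rho) - sum_i p_i * S(rho_i)
Weighted entropy = 1/6 * 1.26 + 5/6 * 0.62
= 0.7267
chi = 1.05 - 0.7267
= 0.3233

0.3233


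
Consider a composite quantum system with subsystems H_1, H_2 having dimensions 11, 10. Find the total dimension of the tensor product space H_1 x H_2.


dim(H_1 x H_2) = 11 * 10
= 110

110


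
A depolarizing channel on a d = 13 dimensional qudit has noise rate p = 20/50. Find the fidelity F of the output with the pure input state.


F = (1-p) + p/d
= (1 - 0.4000) + 0.4000/13
= 0.6000 + 0.0308
= 0.6308

0.6308


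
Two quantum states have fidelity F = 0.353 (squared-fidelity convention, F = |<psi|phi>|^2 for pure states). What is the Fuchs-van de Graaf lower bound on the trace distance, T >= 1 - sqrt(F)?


Fuchs-van de Graaf (squared-fidelity convention): 1 - sqrt(F) <= T <= sqrt(1 - F).
Lower bound: T >= 1 - sqrt(F)
sqrt(F) = sqrt(0.353) = 0.5941
T >= 1 - 0.5941
T >= 0.4059

0.4059


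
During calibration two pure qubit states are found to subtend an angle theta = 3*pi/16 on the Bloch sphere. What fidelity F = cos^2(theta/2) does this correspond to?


For states separated by angle theta on Bloch sphere:
F = cos^2(theta/2)
theta = 3*pi/16 = 0.5890
theta/2 = 0.2945
cos(theta/2) = 0.9569
F = 0.9157

0.9157


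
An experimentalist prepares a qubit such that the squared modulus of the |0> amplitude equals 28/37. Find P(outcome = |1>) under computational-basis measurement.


|alpha|^2 = 28/37 = 0.7568
|beta|^2 = 1 - 28/37 = 9/37 = 0.2432
P(|1>) = |beta|^2 = 0.2432

0.2432


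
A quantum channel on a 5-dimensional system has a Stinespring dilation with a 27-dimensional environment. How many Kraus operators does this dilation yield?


Tracing out the environment in an orthonormal basis {|i>_E} gives Kraus operators K_i = <i|_E U |0>_E.
Number of Kraus operators = dim(H_env) = d_env
= 27

27


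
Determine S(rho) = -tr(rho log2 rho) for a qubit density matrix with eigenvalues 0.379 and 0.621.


S = -p*log2(p) - (1-p)*log2(1-p)
p = 0.3790, 1-p = 0.6210
= -0.3790 * log2(0.3790) - 0.6210 * log2(0.6210)
= -(-0.5305) - (-0.4268)
= 0.9573

0.9573


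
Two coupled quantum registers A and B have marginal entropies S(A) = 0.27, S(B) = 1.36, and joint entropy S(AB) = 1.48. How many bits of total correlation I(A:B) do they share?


I(A:B) = S(A) + S(B) - S(AB)
= 0.27 + 1.36 - 1.48
= 0.1500

0.1500


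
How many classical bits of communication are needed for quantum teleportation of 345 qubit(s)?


Quantum teleportation requires 2 classical bits per qubit teleported.
345 qubit(s) -> 2 * 345 = 690 classical bits

690


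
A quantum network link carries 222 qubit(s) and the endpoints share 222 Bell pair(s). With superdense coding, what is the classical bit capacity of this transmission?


Superdense coding allows 2 classical bits per shared entangled pair.
222 pair(s) -> 2 * 222 = 444 classical bits

444


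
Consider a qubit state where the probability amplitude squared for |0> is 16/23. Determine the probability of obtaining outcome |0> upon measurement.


|alpha|^2 = 16/23 = 0.6957
|beta|^2 = 1 - 16/23 = 7/23 = 0.3043
P(|0>) = |alpha|^2 = 0.6957

0.6957


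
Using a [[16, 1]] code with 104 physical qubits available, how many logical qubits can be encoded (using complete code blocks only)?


Each code block uses 16 physical qubits for 1 logical qubit(s).
Number of complete blocks = floor(104 / 16) = 6
Logical qubits = 6 * 1
= 6

6


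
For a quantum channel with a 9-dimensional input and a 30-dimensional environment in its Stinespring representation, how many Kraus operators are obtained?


Tracing out the environment in an orthonormal basis {|i>_E} gives Kraus operators K_i = <i|_E U |0>_E.
Number of Kraus operators = dim(H_env) = d_env
= 30

30


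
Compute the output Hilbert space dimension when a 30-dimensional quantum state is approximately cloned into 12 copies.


Output space = H^(tensor 12) where dim(H) = 30
dim = 30^12
= 900 (after 2 factors)
= 27000 (after 3 factors)
= 810000 (after 4 factors)
= 24300000 (after 5 factors)
= 729000000 (after 6 factors)
= 21870000000 (after 7 factors)
= 656100000000 (after 8 factors)
= 19683000000000 (after 9 factors)
= 590490000000000 (after 10 factors)
= 17714700000000000 (after 11 factors)
= 531441000000000000 (after 12 factors)
= 531441000000000000

531441000000000000


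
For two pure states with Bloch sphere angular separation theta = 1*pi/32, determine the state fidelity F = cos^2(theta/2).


For states separated by angle theta on Bloch sphere:
F = cos^2(theta/2)
theta = 1*pi/32 = 0.0982
theta/2 = 0.0491
cos(theta/2) = 0.9988
F = 0.9976

0.9976


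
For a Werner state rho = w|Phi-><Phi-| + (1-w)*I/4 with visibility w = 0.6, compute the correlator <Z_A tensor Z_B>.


|Phi-> = (|00> - |11>)/sqrt(2)
For the pure Bell state, <Z_A Z_B> = +1 (Bell-state Pauli correlator).
The maximally-mixed part I/4 has tr(I/4 * P tensor P) = 0 for any traceless Pauli P.
So <Z_A Z_B>_rho = w * (+1) + (1 - w) * 0
= 0.6 * (+1)
= 0.6000

0.6000


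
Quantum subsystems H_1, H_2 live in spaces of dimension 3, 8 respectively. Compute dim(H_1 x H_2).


dim(H_1 x H_2) = 3 * 8
= 24

24


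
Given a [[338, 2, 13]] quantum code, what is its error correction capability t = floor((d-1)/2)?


Code parameters: [[338, 2, 13]], distance d = 13.
Number of correctable errors = floor((d-1)/2)
= floor((13 - 1)/2)
= floor(12/2)
= 6

6


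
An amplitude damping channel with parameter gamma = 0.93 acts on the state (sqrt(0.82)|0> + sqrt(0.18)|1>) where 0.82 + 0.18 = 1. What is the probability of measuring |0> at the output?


For amplitude damping with parameter gamma on state sqrt(a)|0> + sqrt(b)|1>:
alpha^2 = 0.82, beta^2 = 0.18
P(|0>) = alpha^2 + gamma * beta^2
= 0.82 + 0.93 * 0.18
= 0.82 + 0.1674
= 0.9874

0.9874


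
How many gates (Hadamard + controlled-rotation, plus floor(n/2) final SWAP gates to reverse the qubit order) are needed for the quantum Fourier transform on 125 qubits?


Hadamard gates: 125
Controlled rotations: n*(n-1)/2 = 125*124/2 = 7750
SWAP gates: floor(n/2) = floor(125/2) = 62
Total = 125 + 7750 + 62
= 7937

7937


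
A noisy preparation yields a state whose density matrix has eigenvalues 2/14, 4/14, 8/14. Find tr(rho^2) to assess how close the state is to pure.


tr(rho^2) = sum of eigenvalues squared
= (2/14)^2 + (4/14)^2 + (8/14)^2
= (4 + 16 + 64) / 196
= 84/196
= 0.4286

0.4286


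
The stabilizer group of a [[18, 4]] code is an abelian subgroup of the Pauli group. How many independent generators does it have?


For an [[n,k]] stabilizer code:
Number of stabilizer generators = n - k
= 18 - 4
= 14

14


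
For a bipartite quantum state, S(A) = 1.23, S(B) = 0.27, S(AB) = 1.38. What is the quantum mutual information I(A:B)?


I(A:B) = S(A) + S(B) - S(AB)
= 1.23 + 0.27 - 1.38
= 0.1200

0.1200


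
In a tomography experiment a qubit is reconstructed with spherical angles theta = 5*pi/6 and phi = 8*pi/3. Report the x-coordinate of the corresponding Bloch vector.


theta = 2.6180, phi = 8.3776
r_x = sin(theta)*cos(phi) = 0.5000 * -0.5000
r_x = -0.2500

-0.2500


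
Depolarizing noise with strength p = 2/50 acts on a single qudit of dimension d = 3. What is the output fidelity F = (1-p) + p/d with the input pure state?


F = (1-p) + p/d
= (1 - 0.0400) + 0.0400/3
= 0.9600 + 0.0133
= 0.9733

0.9733


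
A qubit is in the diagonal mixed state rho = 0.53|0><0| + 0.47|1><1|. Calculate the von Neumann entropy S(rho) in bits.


S = -p*log2(p) - (1-p)*log2(1-p)
p = 0.5300, 1-p = 0.4700
= -0.5300 * log2(0.5300) - 0.4700 * log2(0.4700)
= -(-0.4854) - (-0.5120)
= 0.9974

0.9974


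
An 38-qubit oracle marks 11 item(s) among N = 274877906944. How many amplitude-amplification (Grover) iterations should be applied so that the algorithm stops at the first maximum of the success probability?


After j Grover iterations the success probability is P(j) = sin^2((2j+1)*theta), where sin(theta) = sqrt(k/N).
N = 2^38 = 274877906944, k = 11
sin(theta) = sqrt(k/N) = 6.325959759e-06
theta = arcsin(sqrt(k/N)) = 6.325959759e-06 rad
P(j) reaches its first maximum when (2j+1)*theta is as close as possible to pi/2, i.e. j = round(pi/(4*theta) - 1/2).
pi/(4*theta) - 1/2 = 124154.2833
(For comparison, the common estimate pi/4 * sqrt(N/k) = 124154.7833; the exact maximiser is used here.)
Optimal iterations = 124154

124154


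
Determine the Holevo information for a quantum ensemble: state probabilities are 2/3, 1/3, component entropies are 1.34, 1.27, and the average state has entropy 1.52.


chi = S(rho) - sum_i p_i * S(rho_i)
Weighted entropy = 2/3 * 1.34 + 1/3 * 1.27
= 1.3167
chi = 1.52 - 1.3167
= 0.2033

0.2033


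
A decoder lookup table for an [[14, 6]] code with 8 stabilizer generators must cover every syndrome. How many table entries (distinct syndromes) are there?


Each stabilizer generator gives a binary (+1 or -1) measurement outcome.
With 8 independent generators:
Total syndromes = 2^8
= 256

256


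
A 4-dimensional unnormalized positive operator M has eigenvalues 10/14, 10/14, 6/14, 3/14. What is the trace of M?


tr(M) = sum of eigenvalues
= 10/14 + 10/14 + 6/14 + 3/14
= 29/14
= 2.0714

2.0714


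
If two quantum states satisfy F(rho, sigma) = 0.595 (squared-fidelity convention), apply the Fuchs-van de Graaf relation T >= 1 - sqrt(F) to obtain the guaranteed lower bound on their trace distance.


Fuchs-van de Graaf (squared-fidelity convention): 1 - sqrt(F) <= T <= sqrt(1 - F).
Lower bound: T >= 1 - sqrt(F)
sqrt(F) = sqrt(0.595) = 0.7714
T >= 1 - 0.7714
T >= 0.2286

0.2286


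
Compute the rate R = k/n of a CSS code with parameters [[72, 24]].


Code rate R = k/n
= 24/72
= 0.3333

0.3333


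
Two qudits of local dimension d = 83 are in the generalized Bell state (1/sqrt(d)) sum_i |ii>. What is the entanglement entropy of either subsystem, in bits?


For a maximally entangled state in d x d:
S = log2(d) = log2(83)
= 6.3750

6.3750


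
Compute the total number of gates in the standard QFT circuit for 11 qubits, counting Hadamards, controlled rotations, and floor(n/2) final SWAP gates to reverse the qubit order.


Hadamard gates: 11
Controlled rotations: n*(n-1)/2 = 11*10/2 = 55
SWAP gates: floor(n/2) = floor(11/2) = 5
Total = 11 + 55 + 5
= 71

71


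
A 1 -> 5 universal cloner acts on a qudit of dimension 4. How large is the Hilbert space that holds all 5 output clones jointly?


Output space = H^(tensor 5) where dim(H) = 4
dim = 4^5
= 16 (after 2 factors)
= 64 (after 3 factors)
= 256 (after 4 factors)
= 1024 (after 5 factors)
= 1024

1024


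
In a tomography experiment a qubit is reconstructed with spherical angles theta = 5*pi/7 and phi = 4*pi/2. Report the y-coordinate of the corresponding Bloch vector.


theta = 2.2440, phi = 6.2832
r_y = sin(theta)*sin(phi) = 0.7818 * 0.0000
r_y = 0.0000

0.0000


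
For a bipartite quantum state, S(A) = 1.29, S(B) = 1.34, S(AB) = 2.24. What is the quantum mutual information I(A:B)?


I(A:B) = S(A) + S(B) - S(AB)
= 1.29 + 1.34 - 2.24
= 0.3900

0.3900


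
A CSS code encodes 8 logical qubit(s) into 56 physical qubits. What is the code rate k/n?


Code rate R = k/n
= 8/56
= 0.1429

0.1429


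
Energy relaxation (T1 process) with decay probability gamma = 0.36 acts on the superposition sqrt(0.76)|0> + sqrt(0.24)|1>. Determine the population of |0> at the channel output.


For amplitude damping with parameter gamma on state sqrt(a)|0> + sqrt(b)|1>:
alpha^2 = 0.76, beta^2 = 0.24
P(|0>) = alpha^2 + gamma * beta^2
= 0.76 + 0.36 * 0.24
= 0.76 + 0.0864
= 0.8464

0.8464


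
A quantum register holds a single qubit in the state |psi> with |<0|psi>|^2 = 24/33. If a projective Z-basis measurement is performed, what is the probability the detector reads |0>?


|alpha|^2 = 24/33 = 0.7273
|beta|^2 = 1 - 24/33 = 9/33 = 0.2727
P(|0>) = |alpha|^2 = 0.7273

0.7273


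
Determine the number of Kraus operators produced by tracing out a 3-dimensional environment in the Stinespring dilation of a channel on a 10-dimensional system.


Tracing out the environment in an orthonormal basis {|i>_E} gives Kraus operators K_i = <i|_E U |0>_E.
Number of Kraus operators = dim(H_env) = d_env
= 3

3


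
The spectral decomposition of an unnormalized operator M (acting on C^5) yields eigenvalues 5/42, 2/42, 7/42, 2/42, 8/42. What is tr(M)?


tr(M) = sum of eigenvalues
= 5/42 + 2/42 + 7/42 + 2/42 + 8/42
= 24/42
= 0.5714

0.5714


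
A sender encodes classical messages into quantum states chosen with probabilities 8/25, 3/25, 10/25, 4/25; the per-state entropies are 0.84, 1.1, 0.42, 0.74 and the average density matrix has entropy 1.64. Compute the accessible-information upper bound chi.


chi = S(rho) - sum_i p_i * S(rho_i)
Weighted entropy = 8/25 * 0.84 + 3/25 * 1.1 + 10/25 * 0.42 + 4/25 * 0.74
= 0.6872
chi = 1.64 - 0.6872
= 0.9528

0.9528


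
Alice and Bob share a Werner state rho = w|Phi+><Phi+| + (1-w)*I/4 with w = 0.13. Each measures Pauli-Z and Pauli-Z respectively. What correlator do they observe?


|Phi+> = (|00> + |11>)/sqrt(2)
For the pure Bell state, <Z_A Z_B> = +1 (Bell-state Pauli correlator).
The maximally-mixed part I/4 has tr(I/4 * P tensor P) = 0 for any traceless Pauli P.
So <Z_A Z_B>_rho = w * (+1) + (1 - w) * 0
= 0.13 * (+1)
= 0.1300

0.1300


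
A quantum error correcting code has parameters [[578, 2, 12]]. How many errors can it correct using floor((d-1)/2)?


Code parameters: [[578, 2, 12]], distance d = 12.
Number of correctable errors = floor((d-1)/2)
= floor((12 - 1)/2)
= floor(11/2)
= 5

5


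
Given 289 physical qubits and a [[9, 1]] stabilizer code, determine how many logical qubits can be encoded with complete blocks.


Each code block uses 9 physical qubits for 1 logical qubit(s).
Number of complete blocks = floor(289 / 9) = 32
Logical qubits = 32 * 1
= 32

32


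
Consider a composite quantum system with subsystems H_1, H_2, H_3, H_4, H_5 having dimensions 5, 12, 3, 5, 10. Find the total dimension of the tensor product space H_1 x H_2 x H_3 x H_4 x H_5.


dim(H_1 x H_2 x H_3 x H_4 x H_5) = 5 * 12 * 3 * 5 * 10
= 60 * 3 * 5 * 10
= 180 * 5 * 10
= 900 * 10
= 9000

9000


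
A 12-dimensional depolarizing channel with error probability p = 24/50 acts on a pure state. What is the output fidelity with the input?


F = (1-p) + p/d
= (1 - 0.4800) + 0.4800/12
= 0.5200 + 0.0400
= 0.5600

0.5600


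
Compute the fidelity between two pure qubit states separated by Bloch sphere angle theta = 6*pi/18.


For states separated by angle theta on Bloch sphere:
F = cos^2(theta/2)
theta = 6*pi/18 = 1.0472
theta/2 = 0.5236
cos(theta/2) = 0.8660
F = 0.7500

0.7500


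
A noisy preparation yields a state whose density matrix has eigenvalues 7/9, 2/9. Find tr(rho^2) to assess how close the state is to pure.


tr(rho^2) = sum of eigenvalues squared
= (7/9)^2 + (2/9)^2
= (49 + 4) / 81
= 53/81
= 0.6543

0.6543


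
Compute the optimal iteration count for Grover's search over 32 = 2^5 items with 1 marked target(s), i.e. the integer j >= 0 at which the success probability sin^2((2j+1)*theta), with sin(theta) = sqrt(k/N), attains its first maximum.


After j Grover iterations the success probability is P(j) = sin^2((2j+1)*theta), where sin(theta) = sqrt(k/N).
N = 2^5 = 32, k = 1
sin(theta) = sqrt(k/N) = 0.1767766953
theta = arcsin(sqrt(k/N)) = 0.1777106008 rad
P(j) reaches its first maximum when (2j+1)*theta is as close as possible to pi/2, i.e. j = round(pi/(4*theta) - 1/2).
pi/(4*theta) - 1/2 = 3.9195
(For comparison, the common estimate pi/4 * sqrt(N/k) = 4.4429; the exact maximiser is used here.)
Optimal iterations = 4

4


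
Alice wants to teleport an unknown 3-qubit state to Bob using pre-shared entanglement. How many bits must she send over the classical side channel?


Quantum teleportation requires 2 classical bits per qubit teleported.
3 qubit(s) -> 2 * 3 = 6 classical bits

6


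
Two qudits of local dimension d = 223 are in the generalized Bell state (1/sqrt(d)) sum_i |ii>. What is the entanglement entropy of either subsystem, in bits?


For a maximally entangled state in d x d:
S = log2(d) = log2(223)
= 7.8009

7.8009


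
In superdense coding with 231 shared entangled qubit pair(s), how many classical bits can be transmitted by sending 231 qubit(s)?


Superdense coding allows 2 classical bits per shared entangled pair.
231 pair(s) -> 2 * 231 = 462 classical bits

462


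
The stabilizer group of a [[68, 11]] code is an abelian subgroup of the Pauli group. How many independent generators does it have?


For an [[n,k]] stabilizer code:
Number of stabilizer generators = n - k
= 68 - 11
= 57

57


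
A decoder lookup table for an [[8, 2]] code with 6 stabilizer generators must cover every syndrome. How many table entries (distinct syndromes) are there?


Each stabilizer generator gives a binary (+1 or -1) measurement outcome.
With 6 independent generators:
Total syndromes = 2^6
= 64

64


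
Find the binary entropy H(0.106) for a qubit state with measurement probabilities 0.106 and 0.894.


S = -p*log2(p) - (1-p)*log2(1-p)
p = 0.1060, 1-p = 0.8940
= -0.1060 * log2(0.1060) - 0.8940 * log2(0.8940)
= -(-0.3432) - (-0.1445)
= 0.4877

0.4877


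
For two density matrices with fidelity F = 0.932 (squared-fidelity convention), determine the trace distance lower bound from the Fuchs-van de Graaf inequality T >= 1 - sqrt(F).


Fuchs-van de Graaf (squared-fidelity convention): 1 - sqrt(F) <= T <= sqrt(1 - F).
Lower bound: T >= 1 - sqrt(F)
sqrt(F) = sqrt(0.932) = 0.9654
T >= 1 - 0.9654
T >= 0.0346

0.0346


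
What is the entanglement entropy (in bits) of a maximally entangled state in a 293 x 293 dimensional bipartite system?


For a maximally entangled state in d x d:
S = log2(d) = log2(293)
= 8.1948

8.1948


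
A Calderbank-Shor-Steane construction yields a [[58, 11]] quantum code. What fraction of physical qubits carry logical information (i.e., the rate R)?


Code rate R = k/n
= 11/58
= 0.1897

0.1897


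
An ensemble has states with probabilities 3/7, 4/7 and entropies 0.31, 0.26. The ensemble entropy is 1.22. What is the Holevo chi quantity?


chi = S(rho) - sum_i p_i * S(rho_i)
Weighted entropy = 3/7 * 0.31 + 4/7 * 0.26
= 0.2814
chi = 1.22 - 0.2814
= 0.9386

0.9386


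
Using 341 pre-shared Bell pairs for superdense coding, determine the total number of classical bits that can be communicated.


Superdense coding allows 2 classical bits per shared entangled pair.
341 pair(s) -> 2 * 341 = 682 classical bits

682


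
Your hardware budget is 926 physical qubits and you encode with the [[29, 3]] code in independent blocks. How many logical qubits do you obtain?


Each code block uses 29 physical qubits for 3 logical qubit(s).
Number of complete blocks = floor(926 / 29) = 31
Logical qubits = 31 * 3
= 93

93


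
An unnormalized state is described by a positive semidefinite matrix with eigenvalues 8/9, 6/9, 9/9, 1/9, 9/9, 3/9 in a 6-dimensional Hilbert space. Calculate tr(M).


tr(M) = sum of eigenvalues
= 8/9 + 6/9 + 9/9 + 1/9 + 9/9 + 3/9
= 36/9
= 4.0000

4.0000


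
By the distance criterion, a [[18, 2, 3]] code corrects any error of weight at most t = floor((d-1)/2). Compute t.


Code parameters: [[18, 2, 3]], distance d = 3.
Number of correctable errors = floor((d-1)/2)
= floor((3 - 1)/2)
= floor(2/2)
= 1

1


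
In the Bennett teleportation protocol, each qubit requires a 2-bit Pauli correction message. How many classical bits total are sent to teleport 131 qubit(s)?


Quantum teleportation requires 2 classical bits per qubit teleported.
131 qubit(s) -> 2 * 131 = 262 classical bits

262


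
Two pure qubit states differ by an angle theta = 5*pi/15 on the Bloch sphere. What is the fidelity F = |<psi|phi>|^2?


For states separated by angle theta on Bloch sphere:
F = cos^2(theta/2)
theta = 5*pi/15 = 1.0472
theta/2 = 0.5236
cos(theta/2) = 0.8660
F = 0.7500

0.7500


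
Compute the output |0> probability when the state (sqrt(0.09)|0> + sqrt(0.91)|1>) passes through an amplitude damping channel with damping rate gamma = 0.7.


For amplitude damping with parameter gamma on state sqrt(a)|0> + sqrt(b)|1>:
alpha^2 = 0.09, beta^2 = 0.91
P(|0>) = alpha^2 + gamma * beta^2
= 0.09 + 0.7 * 0.91
= 0.09 + 0.6370
= 0.7270

0.7270


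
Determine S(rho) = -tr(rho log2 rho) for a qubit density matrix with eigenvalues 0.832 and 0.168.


S = -p*log2(p) - (1-p)*log2(1-p)
p = 0.8320, 1-p = 0.1680
= -0.8320 * log2(0.8320) - 0.1680 * log2(0.1680)
= -(-0.2208) - (-0.4323)
= 0.6531

0.6531


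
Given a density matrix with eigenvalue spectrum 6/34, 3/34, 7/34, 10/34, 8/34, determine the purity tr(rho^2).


tr(rho^2) = sum of eigenvalues squared
= (6/34)^2 + (3/34)^2 + (7/34)^2 + (10/34)^2 + (8/34)^2
= (36 + 9 + 49 + 100 + 64) / 1156
= 258/1156
= 0.2232

0.2232


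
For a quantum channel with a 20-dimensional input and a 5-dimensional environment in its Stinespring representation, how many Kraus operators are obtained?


Tracing out the environment in an orthonormal basis {|i>_E} gives Kraus operators K_i = <i|_E U |0>_E.
Number of Kraus operators = dim(H_env) = d_env
= 5

5


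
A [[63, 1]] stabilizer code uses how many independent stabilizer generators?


For an [[n,k]] stabilizer code:
Number of stabilizer generators = n - k
= 63 - 1
= 62

62


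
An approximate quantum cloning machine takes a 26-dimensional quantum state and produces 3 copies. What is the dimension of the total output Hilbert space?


Output space = H^(tensor 3) where dim(H) = 26
dim = 26^3
= 676 (after 2 factors)
= 17576 (after 3 factors)
= 17576

17576


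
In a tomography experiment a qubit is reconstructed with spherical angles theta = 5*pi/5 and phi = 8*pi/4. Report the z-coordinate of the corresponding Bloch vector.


theta = 3.1416, phi = 6.2832
r_z = cos(theta) = -1.0000

-1.0000
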